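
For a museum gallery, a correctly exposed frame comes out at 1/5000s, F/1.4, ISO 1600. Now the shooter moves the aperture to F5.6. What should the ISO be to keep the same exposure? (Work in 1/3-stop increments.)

ISO 25600

Aperture: f/1.4 → f/1.6 → f/1.8 → f/2 → f/2.2 → f/2.5 → f/2.8 → f/3.2 → f/3.5 → f/4 → f/4.5 → f/5 → f/5.6 — 4 stops smaller aperture (darker).
Need 4 stops brighter from the ISO: 1600 → 2000 → 2500 → 3200 → 4000 → 5000 → 6400 → 8000 → 10000 → 12800 → 16000 → 20000 → 25600.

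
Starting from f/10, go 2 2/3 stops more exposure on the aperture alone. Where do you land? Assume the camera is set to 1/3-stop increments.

Aperture: f/10 → f/9 → f/8 → f/7.1 → f/6.3 → f/5.6 → f/5 → f/4.5 → f/4 — 2 2/3 stops wider (brighter).

f/4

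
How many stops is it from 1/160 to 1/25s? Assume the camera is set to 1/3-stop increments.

2 2/3 stops

1/160 → 1/125 → 1/100 → 1/80 → 1/60 → 1/50 → 1/40 → 1/30 → 1/25 — count the steps: 8 third-stops = 2 2/3 stops.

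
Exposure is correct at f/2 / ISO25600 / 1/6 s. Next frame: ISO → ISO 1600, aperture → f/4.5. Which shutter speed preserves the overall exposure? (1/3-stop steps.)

ISO: 25600 → 20000 → 16000 → 12800 → 10000 → 8000 → 6400 → 5000 → 4000 → 3200 → 2500 → 2000 → 1600 — 4 stops dropped (darker).
Aperture: f/2 → f/2.2 → f/2.5 → f/2.8 → f/3.2 → f/3.5 → f/4 → f/4.5 — 2 1/3 stops narrower (darker).
Net change so far: 6 1/3 stops darker. Offset with the shutter speed: 1/6 → 1/5 → 1/4 → 0.3 → 0.4 → 0.5 → 0.6 → 0.8 → 1 → 1.3 → 1.6 → 2 → 2.5 → 3.2 → 4 → 5 → 6 → 8 → 10 → 13.

13 s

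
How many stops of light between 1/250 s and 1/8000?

5 stops

1/250 → 1/500 → 1/1000 → 1/2000 → 1/4000 → 1/8000 — count the steps: 5 stops.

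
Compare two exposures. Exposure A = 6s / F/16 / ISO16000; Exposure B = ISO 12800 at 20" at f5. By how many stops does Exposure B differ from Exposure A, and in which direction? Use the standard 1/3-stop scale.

Aperture: f/16 → f/14 → f/13 → f/11 → f/10 → f/9 → f/8 → f/7.1 → f/6.3 → f/5.6 → f/5 — 3 1/3 stops wider (brighter).
Shutter speed: 6 → 8 → 10 → 13 → 15 → 20 — 1 2/3 stops slower (brighter).
ISO: 16000 → 12800 — 1/3 stop lower (darker).
Net: +3 1/3 +1 2/3 −1/3 = +4 2/3 stops.

4 2/3 stops brighter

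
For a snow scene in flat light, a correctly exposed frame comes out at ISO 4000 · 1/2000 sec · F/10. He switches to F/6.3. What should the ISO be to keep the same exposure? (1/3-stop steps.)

ISO 1600

Aperture: f/10 → f/9 → f/8 → f/7.1 → f/6.3 — 1 1/3 stops wider (brighter).
Need 1 1/3 stops darker from the ISO: 4000 → 3200 → 2500 → 2000 → 1600.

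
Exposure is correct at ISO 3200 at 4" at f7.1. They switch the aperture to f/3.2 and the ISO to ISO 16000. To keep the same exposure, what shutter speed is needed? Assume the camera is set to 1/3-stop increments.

1/6s

Aperture: f/7.1 → f/6.3 → f/5.6 → f/5 → f/4.5 → f/4 → f/3.5 → f/3.2 — 2 1/3 stops wider (brighter).
ISO: 3200 → 4000 → 5000 → 6400 → 8000 → 10000 → 12800 → 16000 — 2 1/3 stops higher (brighter).
Net change so far: 4 2/3 stops brighter. Offset with the shutter speed: 4 → 3.2 → 2.5 → 2 → 1.6 → 1.3 → 1 → 0.8 → 0.6 → 0.5 → 0.4 → 0.3 → 1/4 → 1/5 → 1/6.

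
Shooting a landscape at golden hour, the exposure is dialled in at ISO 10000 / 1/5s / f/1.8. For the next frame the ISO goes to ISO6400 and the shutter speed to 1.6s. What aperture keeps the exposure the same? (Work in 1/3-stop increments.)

f/4

ISO: 10000 → 8000 → 6400 — 2/3 stop lower (darker).
Shutter speed: 1/5 → 1/4 → 0.3 → 0.4 → 0.5 → 0.6 → 0.8 → 1 → 1.3 → 1.6 — 3 stops slower (brighter).
Net change so far: 2 1/3 stops brighter. Offset with the aperture: f/1.8 → f/2 → f/2.2 → f/2.5 → f/2.8 → f/3.2 → f/3.5 → f/4.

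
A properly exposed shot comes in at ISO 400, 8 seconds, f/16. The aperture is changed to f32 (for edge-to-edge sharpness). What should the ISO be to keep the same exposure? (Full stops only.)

ISO 1600

Aperture: f/16 → f/22 → f/32 — 2 stops stopped down (darker).
Need 2 stops brighter from the ISO: 400 → 800 → 1600.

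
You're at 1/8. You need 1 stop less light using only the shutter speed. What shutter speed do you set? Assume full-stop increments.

1/15s

Shutter speed: 1/8 → 1/15 — 1 stop shorter (darker).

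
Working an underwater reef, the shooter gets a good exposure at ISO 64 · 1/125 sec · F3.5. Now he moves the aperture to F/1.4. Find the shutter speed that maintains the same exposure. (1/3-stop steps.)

1/800s

Aperture: f/3.5 → f/3.2 → f/2.8 → f/2.5 → f/2.2 → f/2 → f/1.8 → f/1.6 → f/1.4 — 2 2/3 stops larger aperture (brighter).
Need 2 2/3 stops darker from the shutter speed: 1/125 → 1/160 → 1/200 → 1/250 → 1/320 → 1/400 → 1/500 → 1/640 → 1/800.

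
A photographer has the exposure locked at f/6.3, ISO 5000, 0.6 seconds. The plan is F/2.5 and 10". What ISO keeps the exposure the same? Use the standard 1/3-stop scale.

Aperture: f/6.3 → f/5.6 → f/5 → f/4.5 → f/4 → f/3.5 → f/3.2 → f/2.8 → f/2.5 — 2 2/3 stops wider (brighter).
Shutter speed: 0.6 → 0.8 → 1 → 1.3 → 1.6 → 2 → 2.5 → 3.2 → 4 → 5 → 6 → 8 → 10 — 4 stops longer (brighter).
Net change so far: 6 2/3 stops brighter. Offset with the ISO: 5000 → 4000 → 3200 → 2500 → 2000 → 1600 → 1250 → 1000 → 800 → 640 → 500 → 400 → 320 → 250 → 200 → 160 → 125 → 100 → 80 → 64 → 50.

ISO 50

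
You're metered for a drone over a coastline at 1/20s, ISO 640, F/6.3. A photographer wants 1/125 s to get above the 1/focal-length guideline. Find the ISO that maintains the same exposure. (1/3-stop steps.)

Shutter speed: 1/20 → 1/25 → 1/30 → 1/40 → 1/50 → 1/60 → 1/80 → 1/100 → 1/125 — 2 2/3 stops faster (darker).
Need 2 2/3 stops brighter from the ISO: 640 → 800 → 1000 → 1250 → 1600 → 2000 → 2500 → 3200 → 4000.

ISO 4000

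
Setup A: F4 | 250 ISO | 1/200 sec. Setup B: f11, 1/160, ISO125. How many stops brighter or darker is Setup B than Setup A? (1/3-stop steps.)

3 2/3 stops darker

Aperture: f/4 → f/4.5 → f/5 → f/5.6 → f/6.3 → f/7.1 → f/8 → f/9 → f/10 → f/11 — 3 stops stopped down (darker).
Shutter speed: 1/200 → 1/160 — 1/3 stop longer (brighter).
ISO: 250 → 200 → 160 → 125 — 1 stop lower (darker).
Net: −3 +1/3 −1 = −3 2/3 stops.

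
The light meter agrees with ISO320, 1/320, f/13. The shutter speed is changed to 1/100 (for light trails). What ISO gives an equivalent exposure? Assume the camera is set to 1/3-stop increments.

ISO 100

Shutter speed: 1/320 → 1/250 → 1/200 → 1/160 → 1/125 → 1/100 — 1 2/3 stops longer (brighter).
Need 1 2/3 stops darker from the ISO: 320 → 250 → 200 → 160 → 125 → 100.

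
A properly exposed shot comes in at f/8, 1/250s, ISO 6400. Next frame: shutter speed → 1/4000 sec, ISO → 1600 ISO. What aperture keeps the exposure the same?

f/1.0

Shutter speed: 1/250 → 1/500 → 1/1000 → 1/2000 → 1/4000 — 4 stops shorter (darker).
ISO: 6400 → 3200 → 1600 — 2 stops dropped (darker).
Net change so far: 6 stops darker. Offset with the aperture: f/8 → f/5.6 → f/4 → f/2.8 → f/2 → f/1.4 → f/1.0.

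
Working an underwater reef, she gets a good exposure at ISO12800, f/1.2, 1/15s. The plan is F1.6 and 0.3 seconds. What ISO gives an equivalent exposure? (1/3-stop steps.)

ISO 4000

Aperture: f/1.2 → f/1.4 → f/1.6 — 2/3 stop narrower (darker).
Shutter speed: 1/15 → 1/13 → 1/10 → 1/8 → 1/6 → 1/5 → 1/4 → 0.3 — 2 1/3 stops longer (brighter).
Net change so far: 1 2/3 stops brighter. Offset with the ISO: 12800 → 10000 → 8000 → 6400 → 5000 → 4000.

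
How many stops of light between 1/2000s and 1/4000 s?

1 stop

1/2000 → 1/4000 — count the steps: 1 stop.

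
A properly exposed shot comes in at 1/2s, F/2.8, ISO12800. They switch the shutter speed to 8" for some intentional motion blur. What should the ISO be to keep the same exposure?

ISO 800

Shutter speed: 1/2 → 1 → 2 → 4 → 8 — 4 stops longer (brighter).
Need 4 stops darker from the ISO: 12800 → 6400 → 3200 → 1600 → 800.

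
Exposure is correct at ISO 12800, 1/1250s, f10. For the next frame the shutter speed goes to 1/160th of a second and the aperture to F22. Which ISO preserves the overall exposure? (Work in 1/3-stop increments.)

Shutter speed: 1/1250 → 1/1000 → 1/800 → 1/640 → 1/500 → 1/400 → 1/320 → 1/250 → 1/200 → 1/160 — 3 stops slower (brighter).
Aperture: f/10 → f/11 → f/13 → f/14 → f/16 → f/18 → f/20 → f/22 — 2 1/3 stops narrower (darker).
Net change so far: 2/3 stop brighter. Offset with the ISO: 12800 → 10000 → 8000.

ISO 8000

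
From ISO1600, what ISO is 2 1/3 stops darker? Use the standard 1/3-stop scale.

ISO: 1600 → 1250 → 1000 → 800 → 640 → 500 → 400 → 320 — 2 1/3 stops dropped (darker).

ISO 320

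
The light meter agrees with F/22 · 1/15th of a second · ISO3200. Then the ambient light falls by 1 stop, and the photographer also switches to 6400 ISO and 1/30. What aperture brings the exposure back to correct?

f/16

Scene light: 1 stop darker.
ISO: 3200 → 6400 — 1 stop raised (brighter).
Shutter speed: 1/15 → 1/30 — 1 stop faster (darker).
Net so far: 1 stop darker. Aperture: f/22 → f/16.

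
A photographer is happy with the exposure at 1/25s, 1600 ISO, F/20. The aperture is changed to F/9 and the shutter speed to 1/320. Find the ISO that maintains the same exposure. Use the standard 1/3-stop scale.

ISO 4000

Aperture: f/20 → f/18 → f/16 → f/14 → f/13 → f/11 → f/10 → f/9 — 2 1/3 stops opened up (brighter).
Shutter speed: 1/25 → 1/30 → 1/40 → 1/50 → 1/60 → 1/80 → 1/100 → 1/125 → 1/160 → 1/200 → 1/250 → 1/320 — 3 2/3 stops shorter (darker).
Net change so far: 1 1/3 stops darker. Offset with the ISO: 1600 → 2000 → 2500 → 3200 → 4000.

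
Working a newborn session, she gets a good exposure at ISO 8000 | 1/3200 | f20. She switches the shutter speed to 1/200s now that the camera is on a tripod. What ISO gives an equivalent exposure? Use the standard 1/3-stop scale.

Shutter speed: 1/3200 → 1/2500 → 1/2000 → 1/1600 → 1/1250 → 1/1000 → 1/800 → 1/640 → 1/500 → 1/400 → 1/320 → 1/250 → 1/200 — 4 stops slower (brighter).
Need 4 stops darker from the ISO: 8000 → 6400 → 5000 → 4000 → 3200 → 2500 → 2000 → 1600 → 1250 → 1000 → 800 → 640 → 500.

ISO 500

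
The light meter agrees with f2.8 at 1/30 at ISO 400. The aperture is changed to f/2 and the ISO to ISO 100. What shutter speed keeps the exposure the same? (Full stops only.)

Aperture: f/2.8 → f/2 — 1 stop larger aperture (brighter).
ISO: 400 → 200 → 100 — 2 stops lower (darker).
Net change so far: 1 stop darker. Offset with the shutter speed: 1/30 → 1/15.

1/15s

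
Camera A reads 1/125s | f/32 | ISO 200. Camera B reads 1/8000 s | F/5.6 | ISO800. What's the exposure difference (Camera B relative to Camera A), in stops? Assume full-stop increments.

Aperture: f/32 → f/22 → f/16 → f/11 → f/8 → f/5.6 — 5 stops larger aperture (brighter).
Shutter speed: 1/125 → 1/250 → 1/500 → 1/1000 → 1/2000 → 1/4000 → 1/8000 — 6 stops shorter (darker).
ISO: 200 → 400 → 800 — 2 stops higher (brighter).
Net: +5 −6 +2 = +1 stop.

1 stop brighter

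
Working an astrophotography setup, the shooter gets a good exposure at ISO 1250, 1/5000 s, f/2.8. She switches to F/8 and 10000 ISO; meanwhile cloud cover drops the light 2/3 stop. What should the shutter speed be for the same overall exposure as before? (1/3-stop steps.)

Scene light: 2/3 stop darker.
Aperture: f/2.8 → f/3.2 → f/3.5 → f/4 → f/4.5 → f/5 → f/5.6 → f/6.3 → f/7.1 → f/8 — 3 stops narrower (darker).
ISO: 1250 → 1600 → 2000 → 2500 → 3200 → 4000 → 5000 → 6400 → 8000 → 10000 — 3 stops raised (brighter).
Net so far: 2/3 stop darker. Shutter speed: 1/5000 → 1/4000 → 1/3200.

1/3200s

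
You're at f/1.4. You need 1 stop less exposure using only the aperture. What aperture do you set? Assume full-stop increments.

f/2

Aperture: f/1.4 → f/2 — 1 stop narrower (darker).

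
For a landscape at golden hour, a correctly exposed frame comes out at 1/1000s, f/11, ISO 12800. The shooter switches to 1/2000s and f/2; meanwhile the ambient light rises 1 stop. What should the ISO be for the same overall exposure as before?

Scene light: 1 stop brighter.
Shutter speed: 1/1000 → 1/2000 — 1 stop shorter (darker).
Aperture: f/11 → f/8 → f/5.6 → f/4 → f/2.8 → f/2 — 5 stops opened up (brighter).
Net so far: 5 stops brighter. ISO: 12800 → 6400 → 3200 → 1600 → 800 → 400.

ISO 400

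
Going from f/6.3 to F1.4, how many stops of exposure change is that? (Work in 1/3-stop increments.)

4 1/3 stops

f/6.3 → f/5.6 → f/5 → f/4.5 → f/4 → f/3.5 → f/3.2 → f/2.8 → f/2.5 → f/2.2 → f/2 → f/1.8 → f/1.6 → f/1.4 — count the steps: 13 third-stops = 4 1/3 stops.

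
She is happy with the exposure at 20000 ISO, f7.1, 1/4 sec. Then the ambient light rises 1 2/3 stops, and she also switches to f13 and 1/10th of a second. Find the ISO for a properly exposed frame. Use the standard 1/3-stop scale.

Scene light: 1 2/3 stops brighter.
Aperture: f/7.1 → f/8 → f/9 → f/10 → f/11 → f/13 — 1 2/3 stops stopped down (darker).
Shutter speed: 1/4 → 1/5 → 1/6 → 1/8 → 1/10 — 1 1/3 stops faster (darker).
Net so far: 1 1/3 stops darker. ISO: 20000 → 25600 → 32000 → 40000 → 51200.

ISO 51200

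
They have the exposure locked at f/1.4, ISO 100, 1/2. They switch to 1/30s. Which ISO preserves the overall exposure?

ISO 1600

Shutter speed: 1/2 → 1/4 → 1/8 → 1/15 → 1/30 — 4 stops faster (darker).
Need 4 stops brighter from the ISO: 100 → 200 → 400 → 800 → 1600.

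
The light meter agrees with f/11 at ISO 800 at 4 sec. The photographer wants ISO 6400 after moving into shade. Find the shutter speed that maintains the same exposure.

1/2s

ISO: 800 → 1600 → 3200 → 6400 — 3 stops higher (brighter).
Need 3 stops darker from the shutter speed: 4 → 2 → 1 → 1/2.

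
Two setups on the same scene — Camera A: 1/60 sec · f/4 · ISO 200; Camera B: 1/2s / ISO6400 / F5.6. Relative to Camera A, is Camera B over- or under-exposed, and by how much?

Aperture: f/4 → f/5.6 — 1 stop narrower (darker).
Shutter speed: 1/60 → 1/30 → 1/15 → 1/8 → 1/4 → 1/2 — 5 stops longer (brighter).
ISO: 200 → 400 → 800 → 1600 → 3200 → 6400 — 5 stops higher (brighter).
Net: −1 +5 +5 = +9 stops.

9 stops brighter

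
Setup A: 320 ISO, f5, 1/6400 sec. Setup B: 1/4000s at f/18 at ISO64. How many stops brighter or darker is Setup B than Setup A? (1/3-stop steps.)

5 1/3 stops darker

Aperture: f/5 → f/5.6 → f/6.3 → f/7.1 → f/8 → f/9 → f/10 → f/11 → f/13 → f/14 → f/16 → f/18 — 3 2/3 stops stopped down (darker).
Shutter speed: 1/6400 → 1/5000 → 1/4000 — 2/3 stop longer (brighter).
ISO: 320 → 250 → 200 → 160 → 125 → 100 → 80 → 64 — 2 1/3 stops dropped (darker).
Net: −3 2/3 +2/3 −2 1/3 = −5 1/3 stops.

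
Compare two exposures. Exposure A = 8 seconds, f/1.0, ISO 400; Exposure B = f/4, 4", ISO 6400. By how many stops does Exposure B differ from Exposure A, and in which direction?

1 stop darker

Aperture: f/1.0 → f/1.4 → f/2 → f/2.8 → f/4 — 4 stops smaller aperture (darker).
Shutter speed: 8 → 4 — 1 stop faster (darker).
ISO: 400 → 800 → 1600 → 3200 → 6400 — 4 stops higher (brighter).
Net: −4 −1 +4 = −1 stop.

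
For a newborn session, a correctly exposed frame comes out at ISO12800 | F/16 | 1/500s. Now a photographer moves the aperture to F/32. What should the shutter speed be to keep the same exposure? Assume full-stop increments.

Aperture: f/16 → f/22 → f/32 — 2 stops smaller aperture (darker).
Need 2 stops brighter from the shutter speed: 1/500 → 1/250 → 1/125.

1/125s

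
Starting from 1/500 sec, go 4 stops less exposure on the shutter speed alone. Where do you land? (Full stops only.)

1/8000s

Shutter speed: 1/500 → 1/1000 → 1/2000 → 1/4000 → 1/8000 — 4 stops shorter (darker).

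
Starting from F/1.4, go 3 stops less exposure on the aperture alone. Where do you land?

Aperture: f/1.4 → f/2 → f/2.8 → f/4 — 3 stops narrower (darker).

f/4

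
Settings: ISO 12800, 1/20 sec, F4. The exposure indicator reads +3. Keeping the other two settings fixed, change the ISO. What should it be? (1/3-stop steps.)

Overexposed by 3 stops → need 3 stops darker.
ISO: 12800 → 10000 → 8000 → 6400 → 5000 → 4000 → 3200 → 2500 → 2000 → 1600.

ISO 1600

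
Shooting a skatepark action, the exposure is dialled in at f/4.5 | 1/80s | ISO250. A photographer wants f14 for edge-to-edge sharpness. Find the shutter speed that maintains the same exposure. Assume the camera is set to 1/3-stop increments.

Aperture: f/4.5 → f/5 → f/5.6 → f/6.3 → f/7.1 → f/8 → f/9 → f/10 → f/11 → f/13 → f/14 — 3 1/3 stops narrower (darker).
Need 3 1/3 stops brighter from the shutter speed: 1/80 → 1/60 → 1/50 → 1/40 → 1/30 → 1/25 → 1/20 → 1/15 → 1/13 → 1/10 → 1/8.

1/8s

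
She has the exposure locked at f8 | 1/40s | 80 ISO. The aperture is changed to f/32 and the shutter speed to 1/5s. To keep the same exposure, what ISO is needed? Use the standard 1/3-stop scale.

ISO 160

Aperture: f/8 → f/9 → f/10 → f/11 → f/13 → f/14 → f/16 → f/18 → f/20 → f/22 → f/25 → f/29 → f/32 — 4 stops smaller aperture (darker).
Shutter speed: 1/40 → 1/30 → 1/25 → 1/20 → 1/15 → 1/13 → 1/10 → 1/8 → 1/6 → 1/5 — 3 stops longer (brighter).
Net change so far: 1 stop darker. Offset with the ISO: 80 → 100 → 125 → 160.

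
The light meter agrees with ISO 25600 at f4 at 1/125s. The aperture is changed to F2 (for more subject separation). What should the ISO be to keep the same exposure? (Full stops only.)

Aperture: f/4 → f/2.8 → f/2 — 2 stops opened up (brighter).
Need 2 stops darker from the ISO: 25600 → 12800 → 6400.

ISO 6400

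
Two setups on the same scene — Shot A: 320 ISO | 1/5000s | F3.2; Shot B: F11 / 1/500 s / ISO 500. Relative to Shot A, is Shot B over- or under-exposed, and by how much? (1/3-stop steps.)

Aperture: f/3.2 → f/3.5 → f/4 → f/4.5 → f/5 → f/5.6 → f/6.3 → f/7.1 → f/8 → f/9 → f/10 → f/11 — 3 2/3 stops smaller aperture (darker).
Shutter speed: 1/5000 → 1/4000 → 1/3200 → 1/2500 → 1/2000 → 1/1600 → 1/1250 → 1/1000 → 1/800 → 1/640 → 1/500 — 3 1/3 stops longer (brighter).
ISO: 320 → 400 → 500 — 2/3 stop raised (brighter).
Net: −3 2/3 +3 1/3 +2/3 = +1/3 stops.

1/3 stop brighter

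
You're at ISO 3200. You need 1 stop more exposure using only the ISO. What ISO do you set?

ISO 6400

ISO: 3200 → 6400 — 1 stop higher (brighter).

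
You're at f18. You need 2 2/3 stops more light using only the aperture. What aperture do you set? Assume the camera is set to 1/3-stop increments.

Aperture: f/18 → f/16 → f/14 → f/13 → f/11 → f/10 → f/9 → f/8 → f/7.1 — 2 2/3 stops larger aperture (brighter).

f/7.1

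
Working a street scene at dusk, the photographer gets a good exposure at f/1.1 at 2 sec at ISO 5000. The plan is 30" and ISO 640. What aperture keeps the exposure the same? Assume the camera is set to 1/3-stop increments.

f/1.6

Shutter speed: 2 → 2.5 → 3.2 → 4 → 5 → 6 → 8 → 10 → 13 → 15 → 20 → 25 → 30 — 4 stops longer (brighter).
ISO: 5000 → 4000 → 3200 → 2500 → 2000 → 1600 → 1250 → 1000 → 800 → 640 — 3 stops lower (darker).
Net change so far: 1 stop brighter. Offset with the aperture: f/1.1 → f/1.2 → f/1.4 → f/1.6.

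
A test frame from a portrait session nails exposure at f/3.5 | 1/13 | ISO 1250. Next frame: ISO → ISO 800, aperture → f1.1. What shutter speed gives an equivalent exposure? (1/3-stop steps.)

ISO: 1250 → 1000 → 800 — 2/3 stop lower (darker).
Aperture: f/3.5 → f/3.2 → f/2.8 → f/2.5 → f/2.2 → f/2 → f/1.8 → f/1.6 → f/1.4 → f/1.2 → f/1.1 — 3 1/3 stops wider (brighter).
Net change so far: 2 2/3 stops brighter. Offset with the shutter speed: 1/13 → 1/15 → 1/20 → 1/25 → 1/30 → 1/40 → 1/50 → 1/60 → 1/80.

1/80s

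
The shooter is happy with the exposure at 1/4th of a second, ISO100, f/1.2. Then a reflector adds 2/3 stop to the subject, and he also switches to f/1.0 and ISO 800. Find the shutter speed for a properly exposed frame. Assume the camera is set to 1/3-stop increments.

1/80s

Scene light: 2/3 stop brighter.
Aperture: f/1.2 → f/1.1 → f/1.0 — 2/3 stop opened up (brighter).
ISO: 100 → 125 → 160 → 200 → 250 → 320 → 400 → 500 → 640 → 800 — 3 stops higher (brighter).
Net so far: 4 1/3 stops brighter. Shutter speed: 1/4 → 1/5 → 1/6 → 1/8 → 1/10 → 1/13 → 1/15 → 1/20 → 1/25 → 1/30 → 1/40 → 1/50 → 1/60 → 1/80.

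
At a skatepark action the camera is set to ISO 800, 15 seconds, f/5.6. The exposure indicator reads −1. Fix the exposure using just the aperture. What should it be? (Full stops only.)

Underexposed by 1 stop → need 1 stop brighter.
Aperture: f/5.6 → f/4.

f/4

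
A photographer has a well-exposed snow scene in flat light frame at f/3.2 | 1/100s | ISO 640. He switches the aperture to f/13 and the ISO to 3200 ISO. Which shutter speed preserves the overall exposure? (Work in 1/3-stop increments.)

1/30s

Aperture: f/3.2 → f/3.5 → f/4 → f/4.5 → f/5 → f/5.6 → f/6.3 → f/7.1 → f/8 → f/9 → f/10 → f/11 → f/13 — 4 stops smaller aperture (darker).
ISO: 640 → 800 → 1000 → 1250 → 1600 → 2000 → 2500 → 3200 — 2 1/3 stops raised (brighter).
Net change so far: 1 2/3 stops darker. Offset with the shutter speed: 1/100 → 1/80 → 1/60 → 1/50 → 1/40 → 1/30.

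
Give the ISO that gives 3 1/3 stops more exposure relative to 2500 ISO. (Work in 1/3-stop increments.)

ISO 25600

ISO: 2500 → 3200 → 4000 → 5000 → 6400 → 8000 → 10000 → 12800 → 16000 → 20000 → 25600 — 3 1/3 stops higher (brighter).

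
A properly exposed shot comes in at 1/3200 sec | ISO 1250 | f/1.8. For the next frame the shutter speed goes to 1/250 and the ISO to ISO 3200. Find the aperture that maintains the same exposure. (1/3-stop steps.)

f/10

Shutter speed: 1/3200 → 1/2500 → 1/2000 → 1/1600 → 1/1250 → 1/1000 → 1/800 → 1/640 → 1/500 → 1/400 → 1/320 → 1/250 — 3 2/3 stops slower (brighter).
ISO: 1250 → 1600 → 2000 → 2500 → 3200 — 1 1/3 stops raised (brighter).
Net change so far: 5 stops brighter. Offset with the aperture: f/1.8 → f/2 → f/2.2 → f/2.5 → f/2.8 → f/3.2 → f/3.5 → f/4 → f/4.5 → f/5 → f/5.6 → f/6.3 → f/7.1 → f/8 → f/9 → f/10.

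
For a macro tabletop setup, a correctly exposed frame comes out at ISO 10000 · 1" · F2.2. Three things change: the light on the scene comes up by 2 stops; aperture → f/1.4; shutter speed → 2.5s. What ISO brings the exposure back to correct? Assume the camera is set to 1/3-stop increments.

ISO 400

Scene light: 2 stops brighter.
Aperture: f/2.2 → f/2 → f/1.8 → f/1.6 → f/1.4 — 1 1/3 stops wider (brighter).
Shutter speed: 1 → 1.3 → 1.6 → 2 → 2.5 — 1 1/3 stops longer (brighter).
Net so far: 4 2/3 stops brighter. ISO: 10000 → 8000 → 6400 → 5000 → 4000 → 3200 → 2500 → 2000 → 1600 → 1250 → 1000 → 800 → 640 → 500 → 400.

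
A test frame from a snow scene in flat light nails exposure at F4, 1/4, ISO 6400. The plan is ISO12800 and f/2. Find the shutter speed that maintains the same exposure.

1/30s

ISO: 6400 → 12800 — 1 stop higher (brighter).
Aperture: f/4 → f/2.8 → f/2 — 2 stops opened up (brighter).
Net change so far: 3 stops brighter. Offset with the shutter speed: 1/4 → 1/8 → 1/15 → 1/30.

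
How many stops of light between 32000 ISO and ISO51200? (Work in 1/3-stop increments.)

2/3 stop

32000 → 40000 → 51200 — count the steps: 2 third-stops = 2/3 stop.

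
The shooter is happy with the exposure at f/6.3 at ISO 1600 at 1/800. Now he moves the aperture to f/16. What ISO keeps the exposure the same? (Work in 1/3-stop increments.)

Aperture: f/6.3 → f/7.1 → f/8 → f/9 → f/10 → f/11 → f/13 → f/14 → f/16 — 2 2/3 stops smaller aperture (darker).
Need 2 2/3 stops brighter from the ISO: 1600 → 2000 → 2500 → 3200 → 4000 → 5000 → 6400 → 8000 → 10000.

ISO 10000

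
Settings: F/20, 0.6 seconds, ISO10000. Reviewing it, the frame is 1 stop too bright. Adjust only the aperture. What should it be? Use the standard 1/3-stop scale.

f/29

Overexposed by 1 stop → need 1 stop darker.
Aperture: f/20 → f/22 → f/25 → f/29.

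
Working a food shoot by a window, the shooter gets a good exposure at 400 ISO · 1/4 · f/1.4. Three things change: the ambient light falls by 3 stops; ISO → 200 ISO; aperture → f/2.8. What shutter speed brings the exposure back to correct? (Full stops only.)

15 s

Scene light: 3 stops darker.
ISO: 400 → 200 — 1 stop lower (darker).
Aperture: f/1.4 → f/2 → f/2.8 — 2 stops smaller aperture (darker).
Net so far: 6 stops darker. Shutter speed: 1/4 → 1/2 → 1 → 2 → 4 → 8 → 15.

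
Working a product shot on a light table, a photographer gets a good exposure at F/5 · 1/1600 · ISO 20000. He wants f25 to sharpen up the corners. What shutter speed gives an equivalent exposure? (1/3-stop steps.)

Aperture: f/5 → f/5.6 → f/6.3 → f/7.1 → f/8 → f/9 → f/10 → f/11 → f/13 → f/14 → f/16 → f/18 → f/20 → f/22 → f/25 — 4 2/3 stops narrower (darker).
Need 4 2/3 stops brighter from the shutter speed: 1/1600 → 1/1250 → 1/1000 → 1/800 → 1/640 → 1/500 → 1/400 → 1/320 → 1/250 → 1/200 → 1/160 → 1/125 → 1/100 → 1/80 → 1/60.

1/60s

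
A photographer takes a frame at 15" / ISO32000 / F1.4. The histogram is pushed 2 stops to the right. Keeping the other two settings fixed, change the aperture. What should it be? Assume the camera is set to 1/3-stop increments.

f/2.8

Overexposed by 2 stops → need 2 stops darker.
Aperture: f/1.4 → f/1.6 → f/1.8 → f/2 → f/2.2 → f/2.5 → f/2.8.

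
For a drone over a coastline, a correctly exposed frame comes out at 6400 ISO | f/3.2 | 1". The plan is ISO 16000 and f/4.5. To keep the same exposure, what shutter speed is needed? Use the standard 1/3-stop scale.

0.8 s

ISO: 6400 → 8000 → 10000 → 12800 → 16000 — 1 1/3 stops raised (brighter).
Aperture: f/3.2 → f/3.5 → f/4 → f/4.5 — 1 stop stopped down (darker).
Net change so far: 1/3 stop brighter. Offset with the shutter speed: 1 → 0.8.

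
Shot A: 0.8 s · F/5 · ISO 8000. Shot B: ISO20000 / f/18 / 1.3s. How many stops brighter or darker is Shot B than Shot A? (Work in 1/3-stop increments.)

Aperture: f/5 → f/5.6 → f/6.3 → f/7.1 → f/8 → f/9 → f/10 → f/11 → f/13 → f/14 → f/16 → f/18 — 3 2/3 stops narrower (darker).
Shutter speed: 0.8 → 1 → 1.3 — 2/3 stop longer (brighter).
ISO: 8000 → 10000 → 12800 → 16000 → 20000 — 1 1/3 stops raised (brighter).
Net: −3 2/3 +2/3 +1 1/3 = −1 2/3 stops.

1 2/3 stops darker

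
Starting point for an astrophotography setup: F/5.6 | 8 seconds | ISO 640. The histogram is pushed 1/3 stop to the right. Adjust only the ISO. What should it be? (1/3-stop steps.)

ISO 500

Overexposed by 1/3 stop → need 1/3 stop darker.
ISO: 640 → 500.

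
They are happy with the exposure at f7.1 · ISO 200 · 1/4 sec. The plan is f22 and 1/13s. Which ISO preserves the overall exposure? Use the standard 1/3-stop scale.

Aperture: f/7.1 → f/8 → f/9 → f/10 → f/11 → f/13 → f/14 → f/16 → f/18 → f/20 → f/22 — 3 1/3 stops narrower (darker).
Shutter speed: 1/4 → 1/5 → 1/6 → 1/8 → 1/10 → 1/13 — 1 2/3 stops shorter (darker).
Net change so far: 5 stops darker. Offset with the ISO: 200 → 250 → 320 → 400 → 500 → 640 → 800 → 1000 → 1250 → 1600 → 2000 → 2500 → 3200 → 4000 → 5000 → 6400.

ISO 6400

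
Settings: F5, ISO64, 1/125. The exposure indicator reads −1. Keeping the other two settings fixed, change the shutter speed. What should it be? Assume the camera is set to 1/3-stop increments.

1/60s

Underexposed by 1 stop → need 1 stop brighter.
Shutter speed: 1/125 → 1/100 → 1/80 → 1/60.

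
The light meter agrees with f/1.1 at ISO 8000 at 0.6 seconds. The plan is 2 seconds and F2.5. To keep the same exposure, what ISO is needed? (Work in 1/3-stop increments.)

Shutter speed: 0.6 → 0.8 → 1 → 1.3 → 1.6 → 2 — 1 2/3 stops longer (brighter).
Aperture: f/1.1 → f/1.2 → f/1.4 → f/1.6 → f/1.8 → f/2 → f/2.2 → f/2.5 — 2 1/3 stops narrower (darker).
Net change so far: 2/3 stop darker. Offset with the ISO: 8000 → 10000 → 12800.

ISO 12800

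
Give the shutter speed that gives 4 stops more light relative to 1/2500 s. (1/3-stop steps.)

Shutter speed: 1/2500 → 1/2000 → 1/1600 → 1/1250 → 1/1000 → 1/800 → 1/640 → 1/500 → 1/400 → 1/320 → 1/250 → 1/200 → 1/160 — 4 stops slower (brighter).

1/160s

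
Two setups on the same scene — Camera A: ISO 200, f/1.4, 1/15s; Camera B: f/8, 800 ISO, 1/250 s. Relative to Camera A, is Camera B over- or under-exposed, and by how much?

7 stops darker

Aperture: f/1.4 → f/2 → f/2.8 → f/4 → f/5.6 → f/8 — 5 stops narrower (darker).
Shutter speed: 1/15 → 1/30 → 1/60 → 1/125 → 1/250 — 4 stops shorter (darker).
ISO: 200 → 400 → 800 — 2 stops raised (brighter).
Net: −5 −4 +2 = −7 stops.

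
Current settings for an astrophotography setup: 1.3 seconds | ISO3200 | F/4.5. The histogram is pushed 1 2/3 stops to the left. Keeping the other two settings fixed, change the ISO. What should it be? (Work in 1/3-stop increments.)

ISO 10000

Underexposed by 1 2/3 stops → need 1 2/3 stops brighter.
ISO: 3200 → 4000 → 5000 → 6400 → 8000 → 10000.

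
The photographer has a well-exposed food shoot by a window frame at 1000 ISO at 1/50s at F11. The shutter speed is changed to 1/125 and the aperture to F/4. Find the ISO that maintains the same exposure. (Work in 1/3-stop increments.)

Shutter speed: 1/50 → 1/60 → 1/80 → 1/100 → 1/125 — 1 1/3 stops faster (darker).
Aperture: f/11 → f/10 → f/9 → f/8 → f/7.1 → f/6.3 → f/5.6 → f/5 → f/4.5 → f/4 — 3 stops wider (brighter).
Net change so far: 1 2/3 stops brighter. Offset with the ISO: 1000 → 800 → 640 → 500 → 400 → 320.

ISO 320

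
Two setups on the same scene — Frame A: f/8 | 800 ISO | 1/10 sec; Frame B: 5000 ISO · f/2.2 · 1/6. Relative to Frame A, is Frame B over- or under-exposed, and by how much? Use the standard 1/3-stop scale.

7 stops brighter

Aperture: f/8 → f/7.1 → f/6.3 → f/5.6 → f/5 → f/4.5 → f/4 → f/3.5 → f/3.2 → f/2.8 → f/2.5 → f/2.2 — 3 2/3 stops opened up (brighter).
Shutter speed: 1/10 → 1/8 → 1/6 — 2/3 stop longer (brighter).
ISO: 800 → 1000 → 1250 → 1600 → 2000 → 2500 → 3200 → 4000 → 5000 — 2 2/3 stops raised (brighter).
Net: +3 2/3 +2/3 +2 2/3 = +7 stops.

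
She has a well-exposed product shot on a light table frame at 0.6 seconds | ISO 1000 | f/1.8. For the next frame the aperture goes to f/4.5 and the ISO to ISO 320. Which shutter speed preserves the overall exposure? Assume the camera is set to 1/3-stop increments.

13 s

Aperture: f/1.8 → f/2 → f/2.2 → f/2.5 → f/2.8 → f/3.2 → f/3.5 → f/4 → f/4.5 — 2 2/3 stops narrower (darker).
ISO: 1000 → 800 → 640 → 500 → 400 → 320 — 1 2/3 stops dropped (darker).
Net change so far: 4 1/3 stops darker. Offset with the shutter speed: 0.6 → 0.8 → 1 → 1.3 → 1.6 → 2 → 2.5 → 3.2 → 4 → 5 → 6 → 8 → 10 → 13.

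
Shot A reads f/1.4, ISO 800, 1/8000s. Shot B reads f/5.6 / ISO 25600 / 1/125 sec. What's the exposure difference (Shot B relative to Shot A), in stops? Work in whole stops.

7 stops brighter

Aperture: f/1.4 → f/2 → f/2.8 → f/4 → f/5.6 — 4 stops stopped down (darker).
Shutter speed: 1/8000 → 1/4000 → 1/2000 → 1/1000 → 1/500 → 1/250 → 1/125 — 6 stops longer (brighter).
ISO: 800 → 1600 → 3200 → 6400 → 12800 → 25600 — 5 stops higher (brighter).
Net: −4 +6 +5 = +7 stops.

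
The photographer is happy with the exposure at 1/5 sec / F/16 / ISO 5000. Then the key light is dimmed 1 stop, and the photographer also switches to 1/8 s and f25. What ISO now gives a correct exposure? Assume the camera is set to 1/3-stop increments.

ISO 40000

Scene light: 1 stop darker.
Shutter speed: 1/5 → 1/6 → 1/8 — 2/3 stop faster (darker).
Aperture: f/16 → f/18 → f/20 → f/22 → f/25 — 1 1/3 stops narrower (darker).
Net so far: 3 stops darker. ISO: 5000 → 6400 → 8000 → 10000 → 12800 → 16000 → 20000 → 25600 → 32000 → 40000.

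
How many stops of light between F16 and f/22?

1 stop

f/16 → f/22 — count the steps: 1 stop.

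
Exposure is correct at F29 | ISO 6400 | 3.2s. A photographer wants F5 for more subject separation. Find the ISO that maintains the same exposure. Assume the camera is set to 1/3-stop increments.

Aperture: f/29 → f/25 → f/22 → f/20 → f/18 → f/16 → f/14 → f/13 → f/11 → f/10 → f/9 → f/8 → f/7.1 → f/6.3 → f/5.6 → f/5 — 5 stops opened up (brighter).
Need 5 stops darker from the ISO: 6400 → 5000 → 4000 → 3200 → 2500 → 2000 → 1600 → 1250 → 1000 → 800 → 640 → 500 → 400 → 320 → 250 → 200.

ISO 200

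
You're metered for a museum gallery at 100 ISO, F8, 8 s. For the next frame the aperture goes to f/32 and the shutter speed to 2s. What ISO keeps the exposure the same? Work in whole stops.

Aperture: f/8 → f/11 → f/16 → f/22 → f/32 — 4 stops narrower (darker).
Shutter speed: 8 → 4 → 2 — 2 stops faster (darker).
Net change so far: 6 stops darker. Offset with the ISO: 100 → 200 → 400 → 800 → 1600 → 3200 → 6400.

ISO 6400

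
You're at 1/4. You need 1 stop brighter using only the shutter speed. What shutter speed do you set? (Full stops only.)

Shutter speed: 1/4 → 1/2 — 1 stop longer (brighter).

1/2s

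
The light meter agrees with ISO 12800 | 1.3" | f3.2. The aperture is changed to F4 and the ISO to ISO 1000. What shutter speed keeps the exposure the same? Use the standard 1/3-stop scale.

25 s

Aperture: f/3.2 → f/3.5 → f/4 — 2/3 stop narrower (darker).
ISO: 12800 → 10000 → 8000 → 6400 → 5000 → 4000 → 3200 → 2500 → 2000 → 1600 → 1250 → 1000 — 3 2/3 stops dropped (darker).
Net change so far: 4 1/3 stops darker. Offset with the shutter speed: 1.3 → 1.6 → 2 → 2.5 → 3.2 → 4 → 5 → 6 → 8 → 10 → 13 → 15 → 20 → 25.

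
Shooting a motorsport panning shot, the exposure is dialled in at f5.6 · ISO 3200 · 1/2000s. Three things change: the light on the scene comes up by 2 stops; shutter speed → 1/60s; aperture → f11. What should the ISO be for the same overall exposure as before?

ISO 100

Scene light: 2 stops brighter.
Shutter speed: 1/2000 → 1/1000 → 1/500 → 1/250 → 1/125 → 1/60 — 5 stops slower (brighter).
Aperture: f/5.6 → f/8 → f/11 — 2 stops narrower (darker).
Net so far: 5 stops brighter. ISO: 3200 → 1600 → 800 → 400 → 200 → 100.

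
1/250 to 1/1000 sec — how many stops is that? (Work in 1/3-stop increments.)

2 stops

1/250 → 1/320 → 1/400 → 1/500 → 1/640 → 1/800 → 1/1000 — count the steps: 6 third-stops = 2 stops.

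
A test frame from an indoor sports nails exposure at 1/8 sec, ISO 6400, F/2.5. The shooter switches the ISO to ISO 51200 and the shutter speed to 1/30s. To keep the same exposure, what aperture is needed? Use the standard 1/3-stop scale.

ISO: 6400 → 8000 → 10000 → 12800 → 16000 → 20000 → 25600 → 32000 → 40000 → 51200 — 3 stops higher (brighter).
Shutter speed: 1/8 → 1/10 → 1/13 → 1/15 → 1/20 → 1/25 → 1/30 — 2 stops shorter (darker).
Net change so far: 1 stop brighter. Offset with the aperture: f/2.5 → f/2.8 → f/3.2 → f/3.5.

f/3.5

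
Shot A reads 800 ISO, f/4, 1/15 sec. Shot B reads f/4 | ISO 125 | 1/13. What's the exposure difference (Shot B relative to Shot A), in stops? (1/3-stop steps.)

Aperture: unchanged.
Shutter speed: 1/15 → 1/13 — 1/3 stop slower (brighter).
ISO: 800 → 640 → 500 → 400 → 320 → 250 → 200 → 160 → 125 — 2 2/3 stops lower (darker).
Net: +1/3 −2 2/3 = −2 1/3 stops.

2 1/3 stops darker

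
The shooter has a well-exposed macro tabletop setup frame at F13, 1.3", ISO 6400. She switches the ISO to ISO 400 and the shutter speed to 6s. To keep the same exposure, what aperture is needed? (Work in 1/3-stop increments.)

ISO: 6400 → 5000 → 4000 → 3200 → 2500 → 2000 → 1600 → 1250 → 1000 → 800 → 640 → 500 → 400 — 4 stops lower (darker).
Shutter speed: 1.3 → 1.6 → 2 → 2.5 → 3.2 → 4 → 5 → 6 — 2 1/3 stops slower (brighter).
Net change so far: 1 2/3 stops darker. Offset with the aperture: f/13 → f/11 → f/10 → f/9 → f/8 → f/7.1.

f/7.1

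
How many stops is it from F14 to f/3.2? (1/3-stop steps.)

4 1/3 stops

f/14 → f/13 → f/11 → f/10 → f/9 → f/8 → f/7.1 → f/6.3 → f/5.6 → f/5 → f/4.5 → f/4 → f/3.5 → f/3.2 — count the steps: 13 third-stops = 4 1/3 stops.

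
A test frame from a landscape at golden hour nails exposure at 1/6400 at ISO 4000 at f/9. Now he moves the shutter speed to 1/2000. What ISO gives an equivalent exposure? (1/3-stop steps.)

ISO 1250

Shutter speed: 1/6400 → 1/5000 → 1/4000 → 1/3200 → 1/2500 → 1/2000 — 1 2/3 stops longer (brighter).
Need 1 2/3 stops darker from the ISO: 4000 → 3200 → 2500 → 2000 → 1600 → 1250.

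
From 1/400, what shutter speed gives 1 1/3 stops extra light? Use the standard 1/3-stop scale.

Shutter speed: 1/400 → 1/320 → 1/250 → 1/200 → 1/160 — 1 1/3 stops longer (brighter).

1/160s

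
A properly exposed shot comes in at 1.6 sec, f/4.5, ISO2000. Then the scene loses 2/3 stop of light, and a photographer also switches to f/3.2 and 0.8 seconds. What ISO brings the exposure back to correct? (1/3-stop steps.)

Scene light: 2/3 stop darker.
Aperture: f/4.5 → f/4 → f/3.5 → f/3.2 — 1 stop opened up (brighter).
Shutter speed: 1.6 → 1.3 → 1 → 0.8 — 1 stop faster (darker).
Net so far: 2/3 stop darker. ISO: 2000 → 2500 → 3200.

ISO 3200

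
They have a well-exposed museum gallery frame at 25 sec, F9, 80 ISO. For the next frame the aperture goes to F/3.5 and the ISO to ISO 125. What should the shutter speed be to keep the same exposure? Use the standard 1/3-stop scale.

Aperture: f/9 → f/8 → f/7.1 → f/6.3 → f/5.6 → f/5 → f/4.5 → f/4 → f/3.5 — 2 2/3 stops wider (brighter).
ISO: 80 → 100 → 125 — 2/3 stop higher (brighter).
Net change so far: 3 1/3 stops brighter. Offset with the shutter speed: 25 → 20 → 15 → 13 → 10 → 8 → 6 → 5 → 4 → 3.2 → 2.5.

2.5 s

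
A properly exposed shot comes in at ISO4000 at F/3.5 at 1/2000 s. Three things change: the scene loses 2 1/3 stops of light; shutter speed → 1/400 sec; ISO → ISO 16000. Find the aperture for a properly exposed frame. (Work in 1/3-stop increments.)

Scene light: 2 1/3 stops darker.
Shutter speed: 1/2000 → 1/1600 → 1/1250 → 1/1000 → 1/800 → 1/640 → 1/500 → 1/400 — 2 1/3 stops slower (brighter).
ISO: 4000 → 5000 → 6400 → 8000 → 10000 → 12800 → 16000 — 2 stops higher (brighter).
Net so far: 2 stops brighter. Aperture: f/3.5 → f/4 → f/4.5 → f/5 → f/5.6 → f/6.3 → f/7.1.

f/7.1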